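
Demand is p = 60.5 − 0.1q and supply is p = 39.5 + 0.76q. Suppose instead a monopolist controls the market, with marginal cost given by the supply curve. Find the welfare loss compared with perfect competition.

Competitive equilibrium: 60.5 − 0.1q = 39.5 + 0.76q → q* = 24.4186, p* = 58.0581.
Marginal revenue: MR = 60.5 − 0.2q. Set MR = MC: 60.5 − 0.2q = 39.5 + 0.76q → q_m = 21.875.
Price p_m = 60.5 − 0.1·21.875 = 58.3125; MC(q_m) = 39.5 + 0.76·21.875 = 56.125.
Competitive q* = 24.4186, so Δq = 2.5436; wedge = 58.3125 − 56.125 = 2.1875.
Welfare loss = ½ × 2.5436 × 2.1875 = 2.78.

2.78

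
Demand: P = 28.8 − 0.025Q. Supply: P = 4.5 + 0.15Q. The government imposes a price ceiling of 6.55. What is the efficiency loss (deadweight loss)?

1371.36

Competitive equilibrium: 28.8 − 0.025Q = 4.5 + 0.15Q → Q* = 138.85714, P* = 25.32857.
At the ceiling P = 6.55, quantity supplied = (6.55 − 4.5)/0.15 = 13.66667.
Willingness to pay at Q' = 13.66667: 28.8 − 0.025·13.66667 = 28.45833.
ΔQ = 138.85714 − 13.66667 = 125.19047; wedge = 28.45833 − 6.55 = 21.90833.
The triangle = ½ × 125.19047 × 21.90833 = 1371.36.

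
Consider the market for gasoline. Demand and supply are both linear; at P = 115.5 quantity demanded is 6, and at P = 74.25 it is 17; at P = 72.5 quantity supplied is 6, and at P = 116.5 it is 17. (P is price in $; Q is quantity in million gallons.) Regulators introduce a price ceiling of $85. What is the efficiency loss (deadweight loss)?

Demand slope = (74.25 − 115.5)/(17 − 6) = −3.75, so P = 138 − 3.75Q.
Supply slope = (116.5 − 72.5)/(17 − 6) = 4, so P = 48.5 + 4Q.
Competitive equilibrium: 138 − 3.75Q = 48.5 + 4Q → Q* = 11.5484, P* = 94.6935.
At the ceiling P = 85, quantity supplied = (85 − 48.5)/4 = 9.125.
Willingness to pay at Q' = 9.125: 138 − 3.75·9.125 = 103.7813.
ΔQ = 11.5484 − 9.125 = 2.4234; wedge = 103.7813 − 85 = 18.7813.
Welfare loss = ½ × 2.4234 × 18.7813 = $22.76 million.

$22.76 million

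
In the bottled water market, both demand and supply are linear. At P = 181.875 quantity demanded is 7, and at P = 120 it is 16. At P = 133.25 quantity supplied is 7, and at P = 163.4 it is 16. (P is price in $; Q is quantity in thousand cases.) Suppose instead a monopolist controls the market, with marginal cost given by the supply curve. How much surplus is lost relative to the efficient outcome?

$114.20 thousand

Demand slope = (120 − 181.875)/(16 − 7) = −6.875, so P = 230 − 6.875Q.
Supply slope = (163.4 − 133.25)/(16 − 7) = 3.35, so P = 109.8 + 3.35Q.
Competitive equilibrium: 230 − 6.875Q = 109.8 + 3.35Q → Q* = 11.7555, P* = 149.1809.
Marginal revenue: MR = 230 − 13.75Q. Set MR = MC: 230 − 13.75Q = 109.8 + 3.35Q → Q_m = 7.0292.
Price P_m = 230 − 6.875·7.0292 = 181.6743; MC(Q_m) = 109.8 + 3.35·7.0292 = 133.3478.
Competitive Q* = 11.7555, so ΔQ = 4.7263; wedge = 181.6743 − 133.3478 = 48.3265.
Deadweight loss = ½ × 4.7263 × 48.3265 = $114.20 thousand.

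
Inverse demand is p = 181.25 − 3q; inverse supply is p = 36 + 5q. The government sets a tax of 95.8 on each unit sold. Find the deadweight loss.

Competitive equilibrium: 181.25 − 3q = 36 + 5q → q* = 18.1563, p* = 126.7813.
With the tax, the buyer price exceeds the seller price by 95.8: (181.25 − 3q) − (36 + 5q) = 95.8 → q' = 6.1813.
Δq = 18.1563 − 6.1813 = 11.975; the wedge equals the tax, 95.8.
Deadweight loss = ½ × 11.975 × 95.8 = 573.60.

573.60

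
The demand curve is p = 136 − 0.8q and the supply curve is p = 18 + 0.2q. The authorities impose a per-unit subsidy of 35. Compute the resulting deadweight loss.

Competitive equilibrium: 136 − 0.8q = 18 + 0.2q → q* = 118, p* = 41.6.
The subsidy lowers effective supply by 35: p = 0.2q − 17.
New quantity: 136 − 0.8q = 0.2q − 17 → q' = 153.
Overproduction Δq = 153 − 118 = 35; wedge = subsidy = 35.
Welfare loss = ½ × 35 × 35 = 612.50.

612.50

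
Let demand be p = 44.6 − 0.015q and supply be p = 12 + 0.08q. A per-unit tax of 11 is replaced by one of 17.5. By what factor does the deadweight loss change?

Competitive equilibrium: 44.6 − 0.015q = 12 + 0.08q → q* = 343.1579, p* = 39.4526.
For a per-unit tax t: Δq = t/0.095, so DWL = ½·t·(t/0.095) = t²/0.19.
At t = 11: DWL = 636.842. At t = 17.5: DWL = 1611.842.
Ratio = (17.5/11)² = 2.531.

2.531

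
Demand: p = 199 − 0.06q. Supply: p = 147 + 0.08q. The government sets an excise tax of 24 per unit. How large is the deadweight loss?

2057.14

Competitive equilibrium: 199 − 0.06q = 147 + 0.08q → q* = 371.4286, p* = 176.7143.
With the tax, the buyer price exceeds the seller price by 24: (199 − 0.06q) − (147 + 0.08q) = 24 → q' = 200.
Δq = 371.4286 − 200 = 171.4286; the wedge equals the tax, 24.
DWL = ½ × 171.4286 × 24 = 2057.14.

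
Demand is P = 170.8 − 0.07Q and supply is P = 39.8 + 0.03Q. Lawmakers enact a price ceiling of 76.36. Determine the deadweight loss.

Competitive equilibrium: 170.8 − 0.07Q = 39.8 + 0.03Q → Q* = 1310, P* = 79.1.
At the ceiling P = 76.36, quantity supplied = (76.36 − 39.8)/0.03 = 1218.6667.
Willingness to pay at Q' = 1218.6667: 170.8 − 0.07·1218.6667 = 85.4933.
ΔQ = 1310 − 1218.6667 = 91.3333; wedge = 85.4933 − 76.36 = 9.1333.
DWL = ½ × 91.3333 × 9.1333 = 417.09.

417.09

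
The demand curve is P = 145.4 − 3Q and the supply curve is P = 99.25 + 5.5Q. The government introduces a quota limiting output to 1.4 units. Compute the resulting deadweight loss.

69

Competitive equilibrium: 145.4 − 3Q = 99.25 + 5.5Q → Q* = 5.4294, P* = 129.1118.
At Q = 1.4: demand price = 145.4 − 3·1.4 = 141.2; supply price = 99.25 + 5.5·1.4 = 106.95.
ΔQ = 5.4294 − 1.4 = 4.0294; wedge = 141.2 − 106.95 = 34.25.
DWL = ½ × 4.0294 × 34.25 = 69.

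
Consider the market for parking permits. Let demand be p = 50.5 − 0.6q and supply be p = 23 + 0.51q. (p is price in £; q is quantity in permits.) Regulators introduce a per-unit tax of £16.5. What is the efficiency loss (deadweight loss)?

£122.64

Competitive equilibrium: 50.5 − 0.6q = 23 + 0.51q → q* = 24.7748, p* = 35.6351.
With the tax, the buyer price exceeds the seller price by 16.5: (50.5 − 0.6q) − (23 + 0.51q) = 16.5 → q' = 9.9099.
Δq = 24.7748 − 9.9099 = 14.8649; the wedge equals the tax, 16.5.
The triangle = ½ × 14.8649 × 16.5 = £122.64.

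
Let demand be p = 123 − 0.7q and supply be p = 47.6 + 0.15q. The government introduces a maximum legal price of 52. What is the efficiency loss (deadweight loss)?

1498.17

Competitive equilibrium: 123 − 0.7q = 47.6 + 0.15q → q* = 88.7059, p* = 60.9059.
At the ceiling p = 52, quantity supplied = (52 − 47.6)/0.15 = 29.3333.
Willingness to pay at q' = 29.3333: 123 − 0.7·29.3333 = 102.4667.
Δq = 88.7059 − 29.3333 = 59.3726; wedge = 102.4667 − 52 = 50.4667.
Deadweight loss = ½ × 59.3726 × 50.4667 = 1498.17.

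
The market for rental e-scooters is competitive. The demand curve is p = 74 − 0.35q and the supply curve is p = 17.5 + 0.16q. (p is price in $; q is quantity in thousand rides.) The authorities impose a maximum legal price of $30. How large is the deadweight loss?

Competitive equilibrium: 74 − 0.35q = 17.5 + 0.16q → q* = 110.7843, p* = 35.2255.
At the ceiling p = 30, quantity supplied = (30 − 17.5)/0.16 = 78.125.
Willingness to pay at q' = 78.125: 74 − 0.35·78.125 = 46.6563.
Δq = 110.7843 − 78.125 = 32.6593; wedge = 46.6563 − 30 = 16.6563.
Deadweight loss = ½ × 32.6593 × 16.6563 = $271.99 thousand.

$271.99 thousand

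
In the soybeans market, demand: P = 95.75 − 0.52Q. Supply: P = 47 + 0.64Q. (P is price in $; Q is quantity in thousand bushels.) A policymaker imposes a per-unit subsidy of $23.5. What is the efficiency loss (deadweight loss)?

$238.04 thousand

Competitive equilibrium: 95.75 − 0.52Q = 47 + 0.64Q → Q* = 42.0259, P* = 73.8966.
The subsidy lowers effective supply by 23.5: P = 23.5 + 0.64Q.
New quantity: 95.75 − 0.52Q = 23.5 + 0.64Q → Q' = 62.2845.
Overproduction ΔQ = 62.2845 − 42.0259 = 20.2586; wedge = subsidy = 23.5.
Deadweight loss = ½ × 20.2586 × 23.5 = $238.04 thousand.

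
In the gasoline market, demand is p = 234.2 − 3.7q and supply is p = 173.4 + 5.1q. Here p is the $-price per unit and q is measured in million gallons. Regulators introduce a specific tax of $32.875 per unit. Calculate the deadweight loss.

Competitive equilibrium: 234.2 − 3.7q = 173.4 + 5.1q → q* = 6.9091, p* = 208.6364.
With the tax, the buyer price exceeds the seller price by 32.875: (234.2 − 3.7q) − (173.4 + 5.1q) = 32.875 → q' = 3.1733.
Δq = 6.9091 − 3.1733 = 3.7358; the wedge equals the tax, 32.875.
DWL = ½ × 3.7358 × 32.875 = $61.41 million.

$61.41 million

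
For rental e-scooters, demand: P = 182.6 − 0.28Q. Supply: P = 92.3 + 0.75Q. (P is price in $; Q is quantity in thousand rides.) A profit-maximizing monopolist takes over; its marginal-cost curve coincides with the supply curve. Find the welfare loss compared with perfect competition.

Competitive equilibrium: 182.6 − 0.28Q = 92.3 + 0.75Q → Q* = 87.6699, P* = 158.0524.
Marginal revenue: MR = 182.6 − 0.56Q. Set MR = MC: 182.6 − 0.56Q = 92.3 + 0.75Q → Q_m = 68.9313.
Price P_m = 182.6 − 0.28·68.9313 = 163.2992; MC(Q_m) = 92.3 + 0.75·68.9313 = 143.9985.
Competitive Q* = 87.6699, so ΔQ = 18.7386; wedge = 163.2992 − 143.9985 = 19.3007.
Deadweight loss = ½ × 18.7386 × 19.3007 = $180.83 thousand.

$180.83 thousand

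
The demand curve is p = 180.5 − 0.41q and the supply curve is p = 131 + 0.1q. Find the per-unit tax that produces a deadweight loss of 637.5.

Competitive equilibrium: 180.5 − 0.41q = 131 + 0.1q → q* = 97.0588, p* = 140.7059.
A tax t gives Δq = t/0.51 and wedge t, so DWL = t²/1.02.
t²/1.02 = 637.5 → t² = 650.25 → t = 25.5.

25.5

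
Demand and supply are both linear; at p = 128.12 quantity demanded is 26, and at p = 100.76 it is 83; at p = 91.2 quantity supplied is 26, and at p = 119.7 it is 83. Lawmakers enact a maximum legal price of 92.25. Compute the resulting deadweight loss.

Demand slope = (100.76 − 128.12)/(83 − 26) = −0.48, so p = 140.6 − 0.48q.
Supply slope = (119.7 − 91.2)/(83 − 26) = 0.5, so p = 78.2 + 0.5q.
Competitive equilibrium: 140.6 − 0.48q = 78.2 + 0.5q → q* = 63.6735, p* = 110.0367.
At the ceiling p = 92.25, quantity supplied = (92.25 − 78.2)/0.5 = 28.1.
Willingness to pay at q' = 28.1: 140.6 − 0.48·28.1 = 127.112.
Δq = 63.6735 − 28.1 = 35.5735; wedge = 127.112 − 92.25 = 34.862.
Welfare loss = ½ × 35.5735 × 34.862 = 620.08.

620.08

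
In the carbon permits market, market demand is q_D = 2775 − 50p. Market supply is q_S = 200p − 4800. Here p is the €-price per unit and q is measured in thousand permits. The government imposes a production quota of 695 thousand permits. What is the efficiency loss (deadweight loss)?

In inverse form: demand p = 55.5 − 0.02q, supply p = 24 + 0.005q.
Competitive equilibrium: 55.5 − 0.02q = 24 + 0.005q → q* = 1260, p* = 30.3.
At q = 695: demand price = 55.5 − 0.02·695 = 41.6; supply price = 24 + 0.005·695 = 27.475.
Δq = 1260 − 695 = 565; wedge = 41.6 − 27.475 = 14.125.
Deadweight loss = ½ × 565 × 14.125 = €3990.31 thousand.

€3990.31 thousand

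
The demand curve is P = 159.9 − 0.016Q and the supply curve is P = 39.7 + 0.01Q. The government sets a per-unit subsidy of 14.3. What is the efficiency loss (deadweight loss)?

3932.50

Competitive equilibrium: 159.9 − 0.016Q = 39.7 + 0.01Q → Q* = 4623.0769, P* = 85.9308.
The subsidy lowers effective supply by 14.3: P = 25.4 + 0.01Q.
New quantity: 159.9 − 0.016Q = 25.4 + 0.01Q → Q' = 5173.0769.
Overproduction ΔQ = 5173.0769 − 4623.0769 = 550; wedge = subsidy = 14.3.
The triangle = ½ × 550 × 14.3 = 3932.50.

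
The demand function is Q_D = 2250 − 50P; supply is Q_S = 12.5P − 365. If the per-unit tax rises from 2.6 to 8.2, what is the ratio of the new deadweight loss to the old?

9.947

In inverse form: demand P = 45 − 0.02Q, supply P = 29.2 + 0.08Q.
Competitive equilibrium: 45 − 0.02Q = 29.2 + 0.08Q → Q* = 158, P* = 41.84.
For a per-unit tax t: ΔQ = t/0.1, so DWL = ½·t·(t/0.1) = t²/0.2.
At t = 2.6: DWL = 33.8. At t = 8.2: DWL = 336.2.
Ratio = (8.2/2.6)² = 9.947.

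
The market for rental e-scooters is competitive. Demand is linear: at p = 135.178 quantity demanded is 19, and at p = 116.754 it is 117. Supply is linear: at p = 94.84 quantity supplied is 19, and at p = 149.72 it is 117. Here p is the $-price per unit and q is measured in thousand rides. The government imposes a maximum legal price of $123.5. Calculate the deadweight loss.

Demand slope = (116.754 − 135.178)/(117 − 19) = −0.188, so p = 138.75 − 0.188q.
Supply slope = (149.72 − 94.84)/(117 − 19) = 0.56, so p = 84.2 + 0.56q.
Competitive equilibrium: 138.75 − 0.188q = 84.2 + 0.56q → q* = 72.9278, p* = 125.0396.
At the ceiling p = 123.5, quantity supplied = (123.5 − 84.2)/0.56 = 70.1786.
Willingness to pay at q' = 70.1786: 138.75 − 0.188·70.1786 = 125.5564.
Δq = 72.9278 − 70.1786 = 2.7492; wedge = 125.5564 − 123.5 = 2.0564.
Deadweight loss = ½ × 2.7492 × 2.0564 = $2.83 thousand.

$2.83 thousand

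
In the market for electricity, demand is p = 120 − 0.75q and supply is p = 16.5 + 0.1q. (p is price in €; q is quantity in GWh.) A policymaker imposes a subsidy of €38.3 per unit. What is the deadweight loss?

€862.88

Competitive equilibrium: 120 − 0.75q = 16.5 + 0.1q → q* = 121.7647, p* = 28.6765.
The subsidy lowers effective supply by 38.3: p = 0.1q − 21.8.
New quantity: 120 − 0.75q = 0.1q − 21.8 → q' = 166.8235.
Overproduction Δq = 166.8235 − 121.7647 = 45.0588; wedge = subsidy = 38.3.
Welfare loss = ½ × 45.0588 × 38.3 = €862.88.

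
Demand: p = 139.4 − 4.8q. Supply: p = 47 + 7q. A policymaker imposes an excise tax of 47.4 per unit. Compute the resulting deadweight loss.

Competitive equilibrium: 139.4 − 4.8q = 47 + 7q → q* = 7.8305, p* = 101.8136.
With the tax, the buyer price exceeds the seller price by 47.4: (139.4 − 4.8q) − (47 + 7q) = 47.4 → q' = 3.8136.
Δq = 7.8305 − 3.8136 = 4.0169; the wedge equals the tax, 47.4.
The triangle = ½ × 4.0169 × 47.4 = 95.20.

95.20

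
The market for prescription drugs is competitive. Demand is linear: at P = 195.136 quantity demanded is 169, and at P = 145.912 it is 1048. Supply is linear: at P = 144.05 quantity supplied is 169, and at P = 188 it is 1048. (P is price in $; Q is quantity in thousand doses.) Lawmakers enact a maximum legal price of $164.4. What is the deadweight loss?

Demand slope = (145.912 − 195.136)/(1048 − 169) = −0.056, so P = 204.6 − 0.056Q.
Supply slope = (188 − 144.05)/(1048 − 169) = 0.05, so P = 135.6 + 0.05Q.
Competitive equilibrium: 204.6 − 0.056Q = 135.6 + 0.05Q → Q* = 650.9434, P* = 168.1472.
At the ceiling P = 164.4, quantity supplied = (164.4 − 135.6)/0.05 = 576.
Willingness to pay at Q' = 576: 204.6 − 0.056·576 = 172.344.
ΔQ = 650.9434 − 576 = 74.9434; wedge = 172.344 − 164.4 = 7.944.
Deadweight loss = ½ × 74.9434 × 7.944 = $297.68 thousand.

$297.68 thousand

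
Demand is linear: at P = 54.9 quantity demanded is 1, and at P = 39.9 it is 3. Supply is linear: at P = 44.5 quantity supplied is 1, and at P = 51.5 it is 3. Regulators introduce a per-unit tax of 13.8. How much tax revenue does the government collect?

9.53

Demand slope = (39.9 − 54.9)/(3 − 1) = −7.5, so P = 62.4 − 7.5Q.
Supply slope = (51.5 − 44.5)/(3 − 1) = 3.5, so P = 41 + 3.5Q.
Competitive equilibrium: 62.4 − 7.5Q = 41 + 3.5Q → Q* = 1.9455, P* = 47.8091.
With the tax, the buyer price exceeds the seller price by 13.8: (62.4 − 7.5Q) − (41 + 3.5Q) = 13.8 → Q' = 0.6909.
Tax revenue = 13.8 × 0.6909 = 9.53.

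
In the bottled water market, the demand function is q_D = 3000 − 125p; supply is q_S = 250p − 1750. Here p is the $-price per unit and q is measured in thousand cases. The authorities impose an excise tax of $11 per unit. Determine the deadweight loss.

In inverse form: demand p = 24 − 0.008q, supply p = 7 + 0.004q.
Competitive equilibrium: 24 − 0.008q = 7 + 0.004q → q* = 1416.6667, p* = 12.6667.
With the tax, the buyer price exceeds the seller price by 11: (24 − 0.008q) − (7 + 0.004q) = 11 → q' = 500.
Δq = 1416.6667 − 500 = 916.6667; the wedge equals the tax, 11.
Welfare loss = ½ × 916.6667 × 11 = $5041.67 thousand.

$5041.67 thousand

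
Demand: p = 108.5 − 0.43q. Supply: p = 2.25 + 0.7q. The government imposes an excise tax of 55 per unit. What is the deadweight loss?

1338.50

Competitive equilibrium: 108.5 − 0.43q = 2.25 + 0.7q → q* = 94.02655, p* = 68.06858.
With the tax, the buyer price exceeds the seller price by 55: (108.5 − 0.43q) − (2.25 + 0.7q) = 55 → q' = 45.35398.
Δq = 94.02655 − 45.35398 = 48.67257; the wedge equals the tax, 55.
The triangle = ½ × 48.67257 × 55 = 1338.50.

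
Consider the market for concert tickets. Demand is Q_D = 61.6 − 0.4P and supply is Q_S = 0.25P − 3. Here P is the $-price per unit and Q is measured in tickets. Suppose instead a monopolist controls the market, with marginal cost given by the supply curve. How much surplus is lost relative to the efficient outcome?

$119.68

In inverse form: demand P = 154 − 2.5Q, supply P = 12 + 4Q.
Competitive equilibrium: 154 − 2.5Q = 12 + 4Q → Q* = 21.8462, P* = 99.3846.
Marginal revenue: MR = 154 − 5Q. Set MR = MC: 154 − 5Q = 12 + 4Q → Q_m = 15.7778.
Price P_m = 154 − 2.5·15.7778 = 114.5555; MC(Q_m) = 12 + 4·15.7778 = 75.1112.
Competitive Q* = 21.8462, so ΔQ = 6.0684; wedge = 114.5555 − 75.1112 = 39.4443.
DWL = ½ × 6.0684 × 39.4443 = $119.68.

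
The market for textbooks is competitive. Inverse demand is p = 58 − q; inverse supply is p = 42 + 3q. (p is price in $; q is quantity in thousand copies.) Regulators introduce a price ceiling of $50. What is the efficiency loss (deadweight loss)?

Competitive equilibrium: 58 − q = 42 + 3q → q* = 4, p* = 54.
At the ceiling p = 50, quantity supplied = (50 − 42)/3 = 2.6667.
Willingness to pay at q' = 2.6667: 58 − 1·2.6667 = 55.3333.
Δq = 4 − 2.6667 = 1.3333; wedge = 55.3333 − 50 = 5.3333.
Welfare loss = ½ × 1.3333 × 5.3333 = $3.56 thousand.

$3.56 thousand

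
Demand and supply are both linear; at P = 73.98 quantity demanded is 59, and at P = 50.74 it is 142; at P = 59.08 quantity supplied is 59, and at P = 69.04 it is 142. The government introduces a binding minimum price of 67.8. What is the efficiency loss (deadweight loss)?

Demand slope = (50.74 − 73.98)/(142 − 59) = −0.28, so P = 90.5 − 0.28Q.
Supply slope = (69.04 − 59.08)/(142 − 59) = 0.12, so P = 52 + 0.12Q.
Competitive equilibrium: 90.5 − 0.28Q = 52 + 0.12Q → Q* = 96.25, P* = 63.55.
At the floor P = 67.8, quantity demanded = (90.5 − 67.8)/0.28 = 81.0714.
Sellers' marginal cost at Q' = 81.0714: 52 + 0.12·81.0714 = 61.7286.
ΔQ = 96.25 − 81.0714 = 15.1786; wedge = 67.8 − 61.7286 = 6.0714.
Welfare loss = ½ × 15.1786 × 6.0714 = 46.08.

46.08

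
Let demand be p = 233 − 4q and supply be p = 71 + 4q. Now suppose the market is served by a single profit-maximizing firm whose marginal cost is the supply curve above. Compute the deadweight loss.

182.25

Competitive equilibrium: 233 − 4q = 71 + 4q → q* = 20.25, p* = 152.
Marginal revenue: MR = 233 − 8q. Set MR = MC: 233 − 8q = 71 + 4q → q_m = 13.5.
Price p_m = 233 − 4·13.5 = 179; MC(q_m) = 71 + 4·13.5 = 125.
Competitive q* = 20.25, so Δq = 6.75; wedge = 179 − 125 = 54.
Deadweight loss = ½ × 6.75 × 54 = 182.25.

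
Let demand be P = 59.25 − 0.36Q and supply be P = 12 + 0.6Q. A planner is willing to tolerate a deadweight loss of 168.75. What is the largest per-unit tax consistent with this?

18

Competitive equilibrium: 59.25 − 0.36Q = 12 + 0.6Q → Q* = 49.2188, P* = 41.5313.
A tax t gives ΔQ = t/0.96 and wedge t, so DWL = t²/1.92.
t²/1.92 = 168.75 → t² = 324 → t = 18.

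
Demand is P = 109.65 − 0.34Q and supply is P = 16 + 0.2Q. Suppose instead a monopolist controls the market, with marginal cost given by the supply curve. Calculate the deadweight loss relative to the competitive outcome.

1212.23

Competitive equilibrium: 109.65 − 0.34Q = 16 + 0.2Q → Q* = 173.42593, P* = 50.68519.
Marginal revenue: MR = 109.65 − 0.68Q. Set MR = MC: 109.65 − 0.68Q = 16 + 0.2Q → Q_m = 106.42045.
Price P_m = 109.65 − 0.34·106.42045 = 73.46705; MC(Q_m) = 16 + 0.2·106.42045 = 37.28409.
Competitive Q* = 173.42593, so ΔQ = 67.00548; wedge = 73.46705 − 37.28409 = 36.18296.
DWL = ½ × 67.00548 × 36.18296 = 1212.23.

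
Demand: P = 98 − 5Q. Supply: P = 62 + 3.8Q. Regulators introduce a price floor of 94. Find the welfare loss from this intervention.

47.65

Competitive equilibrium: 98 − 5Q = 62 + 3.8Q → Q* = 4.0909, P* = 77.5455.
At the floor P = 94, quantity demanded = (98 − 94)/5 = 0.8.
Sellers' marginal cost at Q' = 0.8: 62 + 3.8·0.8 = 65.04.
ΔQ = 4.0909 − 0.8 = 3.2909; wedge = 94 − 65.04 = 28.96.
DWL = ½ × 3.2909 × 28.96 = 47.65.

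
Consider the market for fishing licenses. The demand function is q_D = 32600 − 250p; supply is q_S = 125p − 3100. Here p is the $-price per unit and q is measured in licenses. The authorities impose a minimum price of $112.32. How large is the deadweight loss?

In inverse form: demand p = 130.4 − 0.004q, supply p = 24.8 + 0.008q.
Competitive equilibrium: 130.4 − 0.004q = 24.8 + 0.008q → q* = 8800, p* = 95.2.
At the floor p = 112.32, quantity demanded = (130.4 − 112.32)/0.004 = 4520.
Sellers' marginal cost at q' = 4520: 24.8 + 0.008·4520 = 60.96.
Δq = 8800 − 4520 = 4280; wedge = 112.32 − 60.96 = 51.36.
Welfare loss = ½ × 4280 × 51.36 = $109910.40.

$109910.40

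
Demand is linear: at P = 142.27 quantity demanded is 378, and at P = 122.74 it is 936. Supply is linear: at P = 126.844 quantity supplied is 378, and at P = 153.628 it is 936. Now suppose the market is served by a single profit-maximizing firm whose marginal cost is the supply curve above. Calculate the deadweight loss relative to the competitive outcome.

1160.80

Demand slope = (122.74 − 142.27)/(936 − 378) = −0.035, so P = 155.5 − 0.035Q.
Supply slope = (153.628 − 126.844)/(936 − 378) = 0.048, so P = 108.7 + 0.048Q.
Competitive equilibrium: 155.5 − 0.035Q = 108.7 + 0.048Q → Q* = 563.855422, P* = 135.76506.
Marginal revenue: MR = 155.5 − 0.07Q. Set MR = MC: 155.5 − 0.07Q = 108.7 + 0.048Q → Q_m = 396.610169.
Price P_m = 155.5 − 0.035·396.610169 = 141.618644; MC(Q_m) = 108.7 + 0.048·396.610169 = 127.737288.
Competitive Q* = 563.855422, so ΔQ = 167.245253; wedge = 141.618644 − 127.737288 = 13.881356.
DWL = ½ × 167.245253 × 13.881356 = 1160.80.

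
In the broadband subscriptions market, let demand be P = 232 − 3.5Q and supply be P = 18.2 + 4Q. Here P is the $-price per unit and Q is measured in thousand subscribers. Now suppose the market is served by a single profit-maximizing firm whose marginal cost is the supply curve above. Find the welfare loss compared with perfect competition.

$308.51 thousand

Competitive equilibrium: 232 − 3.5Q = 18.2 + 4Q → Q* = 28.5067, P* = 132.2267.
Marginal revenue: MR = 232 − 7Q. Set MR = MC: 232 − 7Q = 18.2 + 4Q → Q_m = 19.4364.
Price P_m = 232 − 3.5·19.4364 = 163.9726; MC(Q_m) = 18.2 + 4·19.4364 = 95.9456.
Competitive Q* = 28.5067, so ΔQ = 9.0703; wedge = 163.9726 − 95.9456 = 68.027.
Deadweight loss = ½ × 9.0703 × 68.027 = $308.51 thousand.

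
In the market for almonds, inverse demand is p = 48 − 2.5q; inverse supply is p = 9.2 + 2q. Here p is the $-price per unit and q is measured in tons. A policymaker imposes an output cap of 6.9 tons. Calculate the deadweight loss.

Competitive equilibrium: 48 − 2.5q = 9.2 + 2q → q* = 8.6222, p* = 26.4444.
At q = 6.9: demand price = 48 − 2.5·6.9 = 30.75; supply price = 9.2 + 2·6.9 = 23.
Δq = 8.6222 − 6.9 = 1.7222; wedge = 30.75 − 23 = 7.75.
The triangle = ½ × 1.7222 × 7.75 = $6.67.

$6.67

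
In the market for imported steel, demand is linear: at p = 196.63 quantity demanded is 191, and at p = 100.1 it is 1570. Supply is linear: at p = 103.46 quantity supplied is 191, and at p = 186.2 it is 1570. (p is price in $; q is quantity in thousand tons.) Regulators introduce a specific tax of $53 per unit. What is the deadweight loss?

$10803.85 thousand

Demand slope = (100.1 − 196.63)/(1570 − 191) = −0.07, so p = 210 − 0.07q.
Supply slope = (186.2 − 103.46)/(1570 − 191) = 0.06, so p = 92 + 0.06q.
Competitive equilibrium: 210 − 0.07q = 92 + 0.06q → q* = 907.6923, p* = 146.4615.
With the tax, the buyer price exceeds the seller price by 53: (210 − 0.07q) − (92 + 0.06q) = 53 → q' = 500.
Δq = 907.6923 − 500 = 407.6923; the wedge equals the tax, 53.
Deadweight loss = ½ × 407.6923 × 53 = $10803.85 thousand.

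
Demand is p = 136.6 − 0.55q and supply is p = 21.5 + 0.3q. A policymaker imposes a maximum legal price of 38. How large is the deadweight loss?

Competitive equilibrium: 136.6 − 0.55q = 21.5 + 0.3q → q* = 135.4118, p* = 62.1235.
At the ceiling p = 38, quantity supplied = (38 − 21.5)/0.3 = 55.
Willingness to pay at q' = 55: 136.6 − 0.55·55 = 106.35.
Δq = 135.4118 − 55 = 80.4118; wedge = 106.35 − 38 = 68.35.
Welfare loss = ½ × 80.4118 × 68.35 = 2748.07.

2748.07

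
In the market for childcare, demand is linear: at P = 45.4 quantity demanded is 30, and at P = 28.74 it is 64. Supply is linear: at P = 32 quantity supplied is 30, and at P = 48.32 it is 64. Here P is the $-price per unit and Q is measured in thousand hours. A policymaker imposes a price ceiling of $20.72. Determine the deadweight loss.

Demand slope = (28.74 − 45.4)/(64 − 30) = −0.49, so P = 60.1 − 0.49Q.
Supply slope = (48.32 − 32)/(64 − 30) = 0.48, so P = 17.6 + 0.48Q.
Competitive equilibrium: 60.1 − 0.49Q = 17.6 + 0.48Q → Q* = 43.8144, P* = 38.6309.
At the ceiling P = 20.72, quantity supplied = (20.72 − 17.6)/0.48 = 6.5.
Willingness to pay at Q' = 6.5: 60.1 − 0.49·6.5 = 56.915.
ΔQ = 43.8144 − 6.5 = 37.3144; wedge = 56.915 − 20.72 = 36.195.
Deadweight loss = ½ × 37.3144 × 36.195 = $675.30 thousand.

$675.30 thousand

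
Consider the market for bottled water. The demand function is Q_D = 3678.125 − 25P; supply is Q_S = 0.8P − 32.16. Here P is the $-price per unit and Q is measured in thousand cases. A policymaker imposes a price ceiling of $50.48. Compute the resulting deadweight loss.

In inverse form: demand P = 147.125 − 0.04Q, supply P = 40.2 + 1.25Q.
Competitive equilibrium: 147.125 − 0.04Q = 40.2 + 1.25Q → Q* = 82.8876, P* = 143.8095.
At the ceiling P = 50.48, quantity supplied = (50.48 − 40.2)/1.25 = 8.224.
Willingness to pay at Q' = 8.224: 147.125 − 0.04·8.224 = 146.796.
ΔQ = 82.8876 − 8.224 = 74.6636; wedge = 146.796 − 50.48 = 96.316.
Welfare loss = ½ × 74.6636 × 96.316 = $3595.65 thousand.

$3595.65 thousand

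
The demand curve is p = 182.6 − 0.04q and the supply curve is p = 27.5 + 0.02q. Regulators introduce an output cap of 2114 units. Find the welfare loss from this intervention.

6655.23

Competitive equilibrium: 182.6 − 0.04q = 27.5 + 0.02q → q* = 2585, p* = 79.2.
At q = 2114: demand price = 182.6 − 0.04·2114 = 98.04; supply price = 27.5 + 0.02·2114 = 69.78.
Δq = 2585 − 2114 = 471; wedge = 98.04 − 69.78 = 28.26.
Welfare loss = ½ × 471 × 28.26 = 6655.23.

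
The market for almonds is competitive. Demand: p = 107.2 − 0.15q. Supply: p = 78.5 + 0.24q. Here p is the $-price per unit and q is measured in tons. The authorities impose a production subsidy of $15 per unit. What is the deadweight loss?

Competitive equilibrium: 107.2 − 0.15q = 78.5 + 0.24q → q* = 73.5897, p* = 96.1615.
The subsidy lowers effective supply by 15: p = 63.5 + 0.24q.
New quantity: 107.2 − 0.15q = 63.5 + 0.24q → q' = 112.0513.
Overproduction Δq = 112.0513 − 73.5897 = 38.4616; wedge = subsidy = 15.
DWL = ½ × 38.4616 × 15 = $288.46.

$288.46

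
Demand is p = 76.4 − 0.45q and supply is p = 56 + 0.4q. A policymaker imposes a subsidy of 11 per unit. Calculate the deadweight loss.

Competitive equilibrium: 76.4 − 0.45q = 56 + 0.4q → q* = 24, p* = 65.6.
The subsidy lowers effective supply by 11: p = 45 + 0.4q.
New quantity: 76.4 − 0.45q = 45 + 0.4q → q' = 36.9412.
Overproduction Δq = 36.9412 − 24 = 12.9412; wedge = subsidy = 11.
Welfare loss = ½ × 12.9412 × 11 = 71.18.

71.18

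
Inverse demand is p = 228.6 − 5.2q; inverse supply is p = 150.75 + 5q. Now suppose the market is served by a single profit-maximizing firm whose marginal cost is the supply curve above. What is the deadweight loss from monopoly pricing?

Competitive equilibrium: 228.6 − 5.2q = 150.75 + 5q → q* = 7.6324, p* = 188.9118.
Marginal revenue: MR = 228.6 − 10.4q. Set MR = MC: 228.6 − 10.4q = 150.75 + 5q → q_m = 5.0552.
Price p_m = 228.6 − 5.2·5.0552 = 202.313; MC(q_m) = 150.75 + 5·5.0552 = 176.026.
Competitive q* = 7.6324, so Δq = 2.5772; wedge = 202.313 − 176.026 = 26.287.
The triangle = ½ × 2.5772 × 26.287 = 33.87.

33.87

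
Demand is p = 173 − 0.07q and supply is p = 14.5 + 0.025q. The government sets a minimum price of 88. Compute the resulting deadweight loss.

Competitive equilibrium: 173 − 0.07q = 14.5 + 0.025q → q* = 1668.42105, p* = 56.21053.
At the floor p = 88, quantity demanded = (173 − 88)/0.07 = 1214.28571.
Sellers' marginal cost at q' = 1214.28571: 14.5 + 0.025·1214.28571 = 44.85714.
Δq = 1668.42105 − 1214.28571 = 454.13534; wedge = 88 − 44.85714 = 43.14286.
Deadweight loss = ½ × 454.13534 × 43.14286 = 9796.35.

9796.35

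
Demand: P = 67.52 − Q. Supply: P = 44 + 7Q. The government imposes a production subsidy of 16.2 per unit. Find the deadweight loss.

Competitive equilibrium: 67.52 − Q = 44 + 7Q → Q* = 2.94, P* = 64.58.
The subsidy lowers effective supply by 16.2: P = 27.8 + 7Q.
New quantity: 67.52 − Q = 27.8 + 7Q → Q' = 4.965.
Overproduction ΔQ = 4.965 − 2.94 = 2.025; wedge = subsidy = 16.2.
DWL = ½ × 2.025 × 16.2 = 16.40.

16.40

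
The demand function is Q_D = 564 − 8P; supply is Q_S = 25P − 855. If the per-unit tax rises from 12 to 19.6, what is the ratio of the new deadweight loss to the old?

2.668

In inverse form: demand P = 70.5 − 0.125Q, supply P = 34.2 + 0.04Q.
Competitive equilibrium: 70.5 − 0.125Q = 34.2 + 0.04Q → Q* = 220, P* = 43.
For a per-unit tax t: ΔQ = t/0.165, so DWL = ½·t·(t/0.165) = t²/0.33.
At t = 12: DWL = 436.364. At t = 19.6: DWL = 1164.121.
Ratio = (19.6/12)² = 2.668.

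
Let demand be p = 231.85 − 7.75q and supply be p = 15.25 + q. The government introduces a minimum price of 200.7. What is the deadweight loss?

Competitive equilibrium: 231.85 − 7.75q = 15.25 + q → q* = 24.75429, p* = 40.00429.
At the floor p = 200.7, quantity demanded = (231.85 − 200.7)/7.75 = 4.01935.
Sellers' marginal cost at q' = 4.01935: 15.25 + 1·4.01935 = 19.26935.
Δq = 24.75429 − 4.01935 = 20.73494; wedge = 200.7 − 19.26935 = 181.43065.
Welfare loss = ½ × 20.73494 × 181.43065 = 1880.98.

1880.98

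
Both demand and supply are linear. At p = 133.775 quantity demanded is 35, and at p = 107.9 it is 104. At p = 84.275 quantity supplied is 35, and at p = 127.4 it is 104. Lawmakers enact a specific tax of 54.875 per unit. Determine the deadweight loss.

Demand slope = (107.9 − 133.775)/(104 − 35) = −0.375, so p = 146.9 − 0.375q.
Supply slope = (127.4 − 84.275)/(104 − 35) = 0.625, so p = 62.4 + 0.625q.
Competitive equilibrium: 146.9 − 0.375q = 62.4 + 0.625q → q* = 84.5, p* = 115.2125.
With the tax, the buyer price exceeds the seller price by 54.875: (146.9 − 0.375q) − (62.4 + 0.625q) = 54.875 → q' = 29.625.
Δq = 84.5 − 29.625 = 54.875; the wedge equals the tax, 54.875.
The triangle = ½ × 54.875 × 54.875 = 1505.63.

1505.63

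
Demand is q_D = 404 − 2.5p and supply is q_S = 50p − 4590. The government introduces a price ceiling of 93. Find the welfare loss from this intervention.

In inverse form: demand p = 161.6 − 0.4q, supply p = 91.8 + 0.02q.
Competitive equilibrium: 161.6 − 0.4q = 91.8 + 0.02q → q* = 166.1905, p* = 95.1238.
At the ceiling p = 93, quantity supplied = (93 − 91.8)/0.02 = 60.
Willingness to pay at q' = 60: 161.6 − 0.4·60 = 137.6.
Δq = 166.1905 − 60 = 106.1905; wedge = 137.6 − 93 = 44.6.
DWL = ½ × 106.1905 × 44.6 = 2368.05.

2368.05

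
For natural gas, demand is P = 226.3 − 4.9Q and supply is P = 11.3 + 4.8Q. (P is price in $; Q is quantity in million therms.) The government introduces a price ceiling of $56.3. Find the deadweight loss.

Competitive equilibrium: 226.3 − 4.9Q = 11.3 + 4.8Q → Q* = 22.16495, P* = 117.69175.
At the ceiling P = 56.3, quantity supplied = (56.3 − 11.3)/4.8 = 9.375.
Willingness to pay at Q' = 9.375: 226.3 − 4.9·9.375 = 180.3625.
ΔQ = 22.16495 − 9.375 = 12.78995; wedge = 180.3625 − 56.3 = 124.0625.
Deadweight loss = ½ × 12.78995 × 124.0625 = $793.38 million.

$793.38 million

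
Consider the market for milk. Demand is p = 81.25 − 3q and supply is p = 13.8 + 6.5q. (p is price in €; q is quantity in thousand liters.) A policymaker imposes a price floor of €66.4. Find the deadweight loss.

Competitive equilibrium: 81.25 − 3q = 13.8 + 6.5q → q* = 7.1, p* = 59.95.
At the floor p = 66.4, quantity demanded = (81.25 − 66.4)/3 = 4.95.
Sellers' marginal cost at q' = 4.95: 13.8 + 6.5·4.95 = 45.975.
Δq = 7.1 − 4.95 = 2.15; wedge = 66.4 − 45.975 = 20.425.
The triangle = ½ × 2.15 × 20.425 = €21.96 thousand.

€21.96 thousand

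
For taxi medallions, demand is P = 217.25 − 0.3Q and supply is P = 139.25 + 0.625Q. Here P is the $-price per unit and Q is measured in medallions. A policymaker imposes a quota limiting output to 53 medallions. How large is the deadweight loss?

$453.81

Competitive equilibrium: 217.25 − 0.3Q = 139.25 + 0.625Q → Q* = 84.3243, P* = 191.9527.
At Q = 53: demand price = 217.25 − 0.3·53 = 201.35; supply price = 139.25 + 0.625·53 = 172.375.
ΔQ = 84.3243 − 53 = 31.3243; wedge = 201.35 − 172.375 = 28.975.
The triangle = ½ × 31.3243 × 28.975 = $453.81.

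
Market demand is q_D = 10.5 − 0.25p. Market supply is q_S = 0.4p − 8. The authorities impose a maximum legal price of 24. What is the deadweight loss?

10.35

In inverse form: demand p = 42 − 4q, supply p = 20 + 2.5q.
Competitive equilibrium: 42 − 4q = 20 + 2.5q → q* = 3.3846, p* = 28.4615.
At the ceiling p = 24, quantity supplied = (24 − 20)/2.5 = 1.6.
Willingness to pay at q' = 1.6: 42 − 4·1.6 = 35.6.
Δq = 3.3846 − 1.6 = 1.7846; wedge = 35.6 − 24 = 11.6.
The triangle = ½ × 1.7846 × 11.6 = 10.35.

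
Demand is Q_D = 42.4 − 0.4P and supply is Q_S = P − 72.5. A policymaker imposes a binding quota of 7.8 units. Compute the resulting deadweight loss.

In inverse form: demand P = 106 − 2.5Q, supply P = 72.5 + Q.
Competitive equilibrium: 106 − 2.5Q = 72.5 + Q → Q* = 9.5714, P* = 82.0714.
At Q = 7.8: demand price = 106 − 2.5·7.8 = 86.5; supply price = 72.5 + 1·7.8 = 80.3.
ΔQ = 9.5714 − 7.8 = 1.7714; wedge = 86.5 − 80.3 = 6.2.
Deadweight loss = ½ × 1.7714 × 6.2 = 5.49.

5.49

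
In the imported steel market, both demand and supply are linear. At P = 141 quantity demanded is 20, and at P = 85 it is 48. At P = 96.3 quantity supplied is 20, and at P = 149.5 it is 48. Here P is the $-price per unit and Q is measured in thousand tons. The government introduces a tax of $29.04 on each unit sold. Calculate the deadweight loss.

Demand slope = (85 − 141)/(48 − 20) = −2, so P = 181 − 2Q.
Supply slope = (149.5 − 96.3)/(48 − 20) = 1.9, so P = 58.3 + 1.9Q.
Competitive equilibrium: 181 − 2Q = 58.3 + 1.9Q → Q* = 31.4615, P* = 118.0769.
With the tax, the buyer price exceeds the seller price by 29.04: (181 − 2Q) − (58.3 + 1.9Q) = 29.04 → Q' = 24.0154.
ΔQ = 31.4615 − 24.0154 = 7.4461; the wedge equals the tax, 29.04.
DWL = ½ × 7.4461 × 29.04 = $108.12 thousand.

$108.12 thousand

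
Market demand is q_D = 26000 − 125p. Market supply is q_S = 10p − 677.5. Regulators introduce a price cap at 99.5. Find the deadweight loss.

In inverse form: demand p = 208 − 0.008q, supply p = 67.75 + 0.1q.
Competitive equilibrium: 208 − 0.008q = 67.75 + 0.1q → q* = 1298.6111, p* = 197.6111.
At the ceiling p = 99.5, quantity supplied = (99.5 − 67.75)/0.1 = 317.5.
Willingness to pay at q' = 317.5: 208 − 0.008·317.5 = 205.46.
Δq = 1298.6111 − 317.5 = 981.1111; wedge = 205.46 − 99.5 = 105.96.
DWL = ½ × 981.1111 × 105.96 = 51979.27.

51979.27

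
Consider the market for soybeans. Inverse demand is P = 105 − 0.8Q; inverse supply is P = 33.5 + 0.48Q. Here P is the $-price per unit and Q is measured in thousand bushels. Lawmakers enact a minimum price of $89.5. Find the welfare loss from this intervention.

Competitive equilibrium: 105 − 0.8Q = 33.5 + 0.48Q → Q* = 55.8594, P* = 60.3125.
At the floor P = 89.5, quantity demanded = (105 − 89.5)/0.8 = 19.375.
Sellers' marginal cost at Q' = 19.375: 33.5 + 0.48·19.375 = 42.8.
ΔQ = 55.8594 − 19.375 = 36.4844; wedge = 89.5 − 42.8 = 46.7.
The triangle = ½ × 36.4844 × 46.7 = $851.91 thousand.

$851.91 thousand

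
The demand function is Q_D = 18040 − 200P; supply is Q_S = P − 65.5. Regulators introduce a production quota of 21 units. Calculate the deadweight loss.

6.43

In inverse form: demand P = 90.2 − 0.005Q, supply P = 65.5 + Q.
Competitive equilibrium: 90.2 − 0.005Q = 65.5 + Q → Q* = 24.5771, P* = 90.0771.
At Q = 21: demand price = 90.2 − 0.005·21 = 90.095; supply price = 65.5 + 1·21 = 86.5.
ΔQ = 24.5771 − 21 = 3.5771; wedge = 90.095 − 86.5 = 3.595.
DWL = ½ × 3.5771 × 3.595 = 6.43.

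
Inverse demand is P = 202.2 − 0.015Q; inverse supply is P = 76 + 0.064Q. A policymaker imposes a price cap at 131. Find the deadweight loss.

21518.88

Competitive equilibrium: 202.2 − 0.015Q = 76 + 0.064Q → Q* = 1597.46835, P* = 178.23797.
At the ceiling P = 131, quantity supplied = (131 − 76)/0.064 = 859.375.
Willingness to pay at Q' = 859.375: 202.2 − 0.015·859.375 = 189.30938.
ΔQ = 1597.46835 − 859.375 = 738.09335; wedge = 189.30938 − 131 = 58.30938.
Welfare loss = ½ × 738.09335 × 58.30938 = 21518.88.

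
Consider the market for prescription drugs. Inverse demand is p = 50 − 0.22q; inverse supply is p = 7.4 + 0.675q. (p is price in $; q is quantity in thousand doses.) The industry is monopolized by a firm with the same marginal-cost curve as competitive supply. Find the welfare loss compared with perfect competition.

Competitive equilibrium: 50 − 0.22q = 7.4 + 0.675q → q* = 47.5978, p* = 39.5285.
Marginal revenue: MR = 50 − 0.44q. Set MR = MC: 50 − 0.44q = 7.4 + 0.675q → q_m = 38.2063.
Price p_m = 50 − 0.22·38.2063 = 41.5946; MC(q_m) = 7.4 + 0.675·38.2063 = 33.1893.
Competitive q* = 47.5978, so Δq = 9.3915; wedge = 41.5946 − 33.1893 = 8.4053.
The triangle = ½ × 9.3915 × 8.4053 = $39.47 thousand.

$39.47 thousand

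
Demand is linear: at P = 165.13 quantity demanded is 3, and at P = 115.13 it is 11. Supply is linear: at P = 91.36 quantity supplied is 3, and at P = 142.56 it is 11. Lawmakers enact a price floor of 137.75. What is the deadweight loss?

Demand slope = (115.13 − 165.13)/(11 − 3) = −6.25, so P = 183.88 − 6.25Q.
Supply slope = (142.56 − 91.36)/(11 − 3) = 6.4, so P = 72.16 + 6.4Q.
Competitive equilibrium: 183.88 − 6.25Q = 72.16 + 6.4Q → Q* = 8.8316, P* = 128.6824.
At the floor P = 137.75, quantity demanded = (183.88 − 137.75)/6.25 = 7.3808.
Sellers' marginal cost at Q' = 7.3808: 72.16 + 6.4·7.3808 = 119.3971.
ΔQ = 8.8316 − 7.3808 = 1.4508; wedge = 137.75 − 119.3971 = 18.3529.
Deadweight loss = ½ × 1.4508 × 18.3529 = 13.31.

13.31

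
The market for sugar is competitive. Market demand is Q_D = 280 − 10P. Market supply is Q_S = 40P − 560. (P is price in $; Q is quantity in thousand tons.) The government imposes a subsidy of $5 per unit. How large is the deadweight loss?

In inverse form: demand P = 28 − 0.1Q, supply P = 14 + 0.025Q.
Competitive equilibrium: 28 − 0.1Q = 14 + 0.025Q → Q* = 112, P* = 16.8.
The subsidy lowers effective supply by 5: P = 9 + 0.025Q.
New quantity: 28 − 0.1Q = 9 + 0.025Q → Q' = 152.
Overproduction ΔQ = 152 − 112 = 40; wedge = subsidy = 5.
DWL = ½ × 40 × 5 = $100 thousand.

$100 thousand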